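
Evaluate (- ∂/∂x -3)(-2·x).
6 x + 2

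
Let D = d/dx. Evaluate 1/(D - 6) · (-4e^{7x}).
- 4 e^{7 x}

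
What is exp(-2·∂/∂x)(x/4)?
\frac{x}{4} - \frac{1}{2}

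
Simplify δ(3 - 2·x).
\frac{\delta(x - 3/2)}{2}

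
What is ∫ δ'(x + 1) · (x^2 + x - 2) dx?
1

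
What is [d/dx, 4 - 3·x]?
-3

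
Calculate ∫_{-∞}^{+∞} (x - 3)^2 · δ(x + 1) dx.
16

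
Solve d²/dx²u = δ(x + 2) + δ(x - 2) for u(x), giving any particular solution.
\frac{|x + 2|}{2} + \frac{|x - 2|}{2}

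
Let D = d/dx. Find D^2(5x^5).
100 x^{3}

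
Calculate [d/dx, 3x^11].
33 x^{10}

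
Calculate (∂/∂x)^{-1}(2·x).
x^{2}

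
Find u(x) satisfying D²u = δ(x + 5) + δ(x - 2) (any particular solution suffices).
\frac{|x + 5|}{2} + \frac{|x - 2|}{2}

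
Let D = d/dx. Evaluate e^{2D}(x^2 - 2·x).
x \left(x + 2\right)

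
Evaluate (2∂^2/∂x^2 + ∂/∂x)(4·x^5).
20 x^{3} \left(x + 8\right)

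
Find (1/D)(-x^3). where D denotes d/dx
- \frac{x^{4}}{4}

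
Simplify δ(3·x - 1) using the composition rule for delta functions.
\frac{\delta(x - 1/3)}{3}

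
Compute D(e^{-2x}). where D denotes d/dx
- 2 e^{- 2 x}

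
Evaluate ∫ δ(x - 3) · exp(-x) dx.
e^{-3}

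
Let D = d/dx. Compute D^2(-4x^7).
- 168 x^{5}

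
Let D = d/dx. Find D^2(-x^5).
- 20 x^{3}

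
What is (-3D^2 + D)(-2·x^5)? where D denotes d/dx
10 x^{3} \left(12 - x\right)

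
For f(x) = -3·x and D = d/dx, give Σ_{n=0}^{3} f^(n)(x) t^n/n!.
- 3 t - 3 x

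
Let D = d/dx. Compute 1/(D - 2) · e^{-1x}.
- \frac{e^{- x}}{3}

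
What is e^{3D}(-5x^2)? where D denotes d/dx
- 5 x^{2} - 30 x - 45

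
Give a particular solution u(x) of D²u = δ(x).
\frac{|x|}{2}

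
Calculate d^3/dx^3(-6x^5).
- 360 x^{2}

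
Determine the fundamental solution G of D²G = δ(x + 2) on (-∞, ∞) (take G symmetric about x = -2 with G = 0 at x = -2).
\frac{|x + 2|}{2}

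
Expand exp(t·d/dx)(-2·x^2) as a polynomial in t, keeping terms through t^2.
- 2 t^{2} - 4 t x - 2 x^{2}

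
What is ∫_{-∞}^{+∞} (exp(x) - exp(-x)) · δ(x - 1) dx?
2 \sinh{\left(1 \right)}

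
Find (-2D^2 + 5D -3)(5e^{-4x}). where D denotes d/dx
- 275 e^{- 4 x}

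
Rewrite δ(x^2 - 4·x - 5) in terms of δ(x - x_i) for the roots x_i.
\frac{\delta(x + 1) + \delta(x - 5)}{6}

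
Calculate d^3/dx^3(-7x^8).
- 2352 x^{5}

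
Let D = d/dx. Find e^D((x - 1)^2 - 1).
x^{2} - 1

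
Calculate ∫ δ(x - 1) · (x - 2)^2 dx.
1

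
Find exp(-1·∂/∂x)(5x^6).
5 x^{6} - 30 x^{5} + 75 x^{4} - 100 x^{3} + 75 x^{2} - 30 x + 5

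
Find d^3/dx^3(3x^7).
630 x^{4}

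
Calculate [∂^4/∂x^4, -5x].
-20\frac{d^{3}}{dx^{3}}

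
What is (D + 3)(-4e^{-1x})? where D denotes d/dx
- 8 e^{- x}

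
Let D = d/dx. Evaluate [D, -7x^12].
- 84 x^{11}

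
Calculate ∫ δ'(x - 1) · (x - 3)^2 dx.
4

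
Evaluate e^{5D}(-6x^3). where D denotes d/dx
- 6 x^{3} - 90 x^{2} - 450 x - 750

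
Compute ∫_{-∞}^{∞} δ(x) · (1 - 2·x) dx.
1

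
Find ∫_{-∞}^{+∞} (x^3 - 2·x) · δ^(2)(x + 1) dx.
-6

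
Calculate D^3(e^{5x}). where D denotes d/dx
125 e^{5 x}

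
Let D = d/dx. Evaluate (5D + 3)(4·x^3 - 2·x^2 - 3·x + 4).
12 x^{3} + 54 x^{2} - 29 x - 3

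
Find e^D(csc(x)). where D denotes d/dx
\csc{\left(x + 1 \right)}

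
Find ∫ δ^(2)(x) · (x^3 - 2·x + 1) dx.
0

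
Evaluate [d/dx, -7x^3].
- 21 x^{2}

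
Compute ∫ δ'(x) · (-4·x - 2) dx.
4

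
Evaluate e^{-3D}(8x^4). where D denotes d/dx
8 x^{4} - 96 x^{3} + 432 x^{2} - 864 x + 648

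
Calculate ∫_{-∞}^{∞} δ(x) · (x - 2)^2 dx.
4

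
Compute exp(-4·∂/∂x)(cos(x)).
\cos{\left(x - 4 \right)}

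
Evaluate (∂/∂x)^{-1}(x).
\frac{x^{2}}{2}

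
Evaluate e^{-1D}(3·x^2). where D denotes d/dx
3 x^{2} - 6 x + 3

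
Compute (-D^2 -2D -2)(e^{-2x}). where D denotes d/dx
- 2 e^{- 2 x}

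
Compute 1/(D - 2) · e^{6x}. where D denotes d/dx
\frac{e^{6 x}}{4}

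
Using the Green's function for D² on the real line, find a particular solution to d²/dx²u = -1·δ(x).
-\frac{|x|}{2}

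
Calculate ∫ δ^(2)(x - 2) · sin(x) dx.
- \sin{\left(2 \right)}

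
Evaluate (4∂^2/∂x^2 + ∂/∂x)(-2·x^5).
10 x^{3} \left(- x - 16\right)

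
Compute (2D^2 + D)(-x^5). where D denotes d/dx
5 x^{3} \left(- x - 8\right)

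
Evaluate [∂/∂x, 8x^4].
32 x^{3}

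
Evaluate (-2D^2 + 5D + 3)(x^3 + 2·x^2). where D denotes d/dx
3 x^{3} + 21 x^{2} + 8 x - 8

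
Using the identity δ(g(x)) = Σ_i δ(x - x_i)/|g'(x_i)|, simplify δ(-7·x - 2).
\frac{\delta(x + 2/7)}{7}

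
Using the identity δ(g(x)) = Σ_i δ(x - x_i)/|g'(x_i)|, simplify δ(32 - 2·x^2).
\frac{\delta(x - 4) + \delta(x + 4)}{16}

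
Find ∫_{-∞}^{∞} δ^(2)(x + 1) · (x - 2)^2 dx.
2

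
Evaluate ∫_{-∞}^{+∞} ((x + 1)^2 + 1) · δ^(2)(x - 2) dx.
2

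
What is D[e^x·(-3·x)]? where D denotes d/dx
3 \left(- x - 1\right) e^{x}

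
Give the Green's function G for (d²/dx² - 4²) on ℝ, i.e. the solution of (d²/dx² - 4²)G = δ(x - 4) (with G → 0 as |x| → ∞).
-\frac{e^{-4|x - 4|}}{8}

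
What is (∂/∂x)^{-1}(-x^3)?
- \frac{x^{4}}{4}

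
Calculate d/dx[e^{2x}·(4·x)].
\left(8 x + 4\right) e^{2 x}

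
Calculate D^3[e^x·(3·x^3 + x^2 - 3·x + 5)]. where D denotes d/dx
\left(3 x^{3} + 28 x^{2} + 57 x + 20\right) e^{x}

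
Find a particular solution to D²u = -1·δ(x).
-\frac{|x|}{2}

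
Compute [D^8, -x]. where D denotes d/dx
-8D^{7}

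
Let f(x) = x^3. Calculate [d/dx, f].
3 x^{2}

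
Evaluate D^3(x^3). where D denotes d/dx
6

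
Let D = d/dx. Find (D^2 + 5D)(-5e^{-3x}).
30 e^{- 3 x}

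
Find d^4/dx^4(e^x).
e^{x}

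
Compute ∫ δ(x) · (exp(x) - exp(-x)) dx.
0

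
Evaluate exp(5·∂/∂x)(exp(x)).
e^{x + 5}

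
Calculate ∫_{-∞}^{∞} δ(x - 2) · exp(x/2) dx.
e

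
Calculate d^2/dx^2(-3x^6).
- 90 x^{4}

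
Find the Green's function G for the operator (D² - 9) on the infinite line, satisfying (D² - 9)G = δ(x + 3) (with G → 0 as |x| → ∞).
-\frac{e^{-3|x + 3|}}{6}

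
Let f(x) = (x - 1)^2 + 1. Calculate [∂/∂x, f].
2 x - 2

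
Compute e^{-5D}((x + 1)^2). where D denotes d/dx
x^{2} - 8 x + 16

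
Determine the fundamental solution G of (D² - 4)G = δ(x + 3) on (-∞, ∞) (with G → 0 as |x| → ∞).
-\frac{e^{-2|x + 3|}}{4}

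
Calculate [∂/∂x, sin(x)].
\cos{\left(x \right)}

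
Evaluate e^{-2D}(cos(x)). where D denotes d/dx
\cos{\left(x - 2 \right)}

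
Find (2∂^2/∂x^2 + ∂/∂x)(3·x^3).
9 x \left(x + 4\right)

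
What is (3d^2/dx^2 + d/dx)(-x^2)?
- 2 x - 6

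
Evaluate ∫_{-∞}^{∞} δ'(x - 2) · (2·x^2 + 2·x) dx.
-10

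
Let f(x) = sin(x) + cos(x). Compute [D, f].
- \sin{\left(x \right)} + \cos{\left(x \right)}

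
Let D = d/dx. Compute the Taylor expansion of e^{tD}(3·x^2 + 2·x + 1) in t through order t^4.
3 t^{2} + 2 t \left(3 x + 1\right) + 3 x^{2} + 2 x + 1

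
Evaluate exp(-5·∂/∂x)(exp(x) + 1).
e^{x - 5} + 1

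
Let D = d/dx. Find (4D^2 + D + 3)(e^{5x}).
108 e^{5 x}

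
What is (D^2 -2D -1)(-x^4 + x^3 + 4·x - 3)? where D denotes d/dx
x^{4} + 7 x^{3} - 18 x^{2} + 2 x - 5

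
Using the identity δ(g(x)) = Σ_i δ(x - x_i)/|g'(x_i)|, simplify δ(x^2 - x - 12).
\frac{\delta(x - 4) + \delta(x + 3)}{7}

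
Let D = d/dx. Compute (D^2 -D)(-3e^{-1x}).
- 6 e^{- x}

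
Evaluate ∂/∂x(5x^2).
10 x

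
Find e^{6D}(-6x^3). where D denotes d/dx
- 6 x^{3} - 108 x^{2} - 648 x - 1296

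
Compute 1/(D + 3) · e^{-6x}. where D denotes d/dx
- \frac{e^{- 6 x}}{3}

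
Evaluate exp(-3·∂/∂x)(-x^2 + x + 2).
- x^{2} + 7 x - 10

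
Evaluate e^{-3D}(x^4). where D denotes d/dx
x^{4} - 12 x^{3} + 54 x^{2} - 108 x + 81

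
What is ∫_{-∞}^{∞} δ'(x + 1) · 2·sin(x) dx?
- 2 \cos{\left(1 \right)}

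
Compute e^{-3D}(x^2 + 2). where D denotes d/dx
x^{2} - 6 x + 11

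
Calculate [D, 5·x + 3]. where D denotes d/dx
5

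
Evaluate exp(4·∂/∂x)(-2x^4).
- 2 x^{4} - 32 x^{3} - 192 x^{2} - 512 x - 512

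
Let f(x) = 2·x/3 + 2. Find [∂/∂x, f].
\frac{2}{3}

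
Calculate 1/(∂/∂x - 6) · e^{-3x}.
- \frac{e^{- 3 x}}{9}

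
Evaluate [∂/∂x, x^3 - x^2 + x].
3 x^{2} - 2 x + 1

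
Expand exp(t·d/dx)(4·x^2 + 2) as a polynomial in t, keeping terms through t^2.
4 t^{2} + 8 t x + 4 x^{2} + 2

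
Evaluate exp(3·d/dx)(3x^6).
3 x^{6} + 54 x^{5} + 405 x^{4} + 1620 x^{3} + 3645 x^{2} + 4374 x + 2187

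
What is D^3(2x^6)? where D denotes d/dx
240 x^{3}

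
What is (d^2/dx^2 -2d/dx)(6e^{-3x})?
90 e^{- 3 x}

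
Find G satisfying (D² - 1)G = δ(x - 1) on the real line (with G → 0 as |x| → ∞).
-\frac{e^{-|x - 1|}}{2}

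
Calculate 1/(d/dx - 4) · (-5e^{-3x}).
\frac{5 e^{- 3 x}}{7}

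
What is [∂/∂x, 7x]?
7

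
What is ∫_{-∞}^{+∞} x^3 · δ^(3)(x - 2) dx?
-6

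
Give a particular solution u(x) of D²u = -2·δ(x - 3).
-|x - 3|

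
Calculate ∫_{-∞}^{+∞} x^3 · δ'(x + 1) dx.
-3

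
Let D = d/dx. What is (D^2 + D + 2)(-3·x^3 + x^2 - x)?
- 6 x^{3} - 7 x^{2} - 18 x + 1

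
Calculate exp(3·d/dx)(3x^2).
3 x^{2} + 18 x + 27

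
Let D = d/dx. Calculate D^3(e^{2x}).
8 e^{2 x}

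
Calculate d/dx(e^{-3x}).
- 3 e^{- 3 x}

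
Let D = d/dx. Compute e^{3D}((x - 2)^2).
x^{2} + 2 x + 1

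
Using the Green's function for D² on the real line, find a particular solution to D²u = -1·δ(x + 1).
-\frac{|x + 1|}{2}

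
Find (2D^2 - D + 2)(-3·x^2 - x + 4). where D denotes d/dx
- 6 x^{2} + 4 x - 3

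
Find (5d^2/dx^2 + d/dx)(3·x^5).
15 x^{3} \left(x + 20\right)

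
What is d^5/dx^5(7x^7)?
17640 x^{2}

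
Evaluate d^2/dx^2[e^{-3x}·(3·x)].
9 \left(3 x - 2\right) e^{- 3 x}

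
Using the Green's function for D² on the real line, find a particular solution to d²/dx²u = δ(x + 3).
\frac{|x + 3|}{2}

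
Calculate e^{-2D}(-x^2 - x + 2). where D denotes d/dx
x \left(3 - x\right)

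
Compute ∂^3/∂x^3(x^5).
60 x^{2}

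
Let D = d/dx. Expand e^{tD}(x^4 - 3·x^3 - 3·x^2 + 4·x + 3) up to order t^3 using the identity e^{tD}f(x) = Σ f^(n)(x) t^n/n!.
t^{3} \left(4 x - 3\right) + t^{2} \left(6 x^{2} - 9 x - 3\right) + t \left(4 x^{3} - 9 x^{2} - 6 x + 4\right) + x^{4} - 3 x^{3} - 3 x^{2} + 4 x + 3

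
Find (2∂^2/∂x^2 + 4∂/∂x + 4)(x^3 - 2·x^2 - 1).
4 x^{3} + 4 x^{2} - 4 x - 12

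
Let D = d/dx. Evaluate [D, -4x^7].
- 28 x^{6}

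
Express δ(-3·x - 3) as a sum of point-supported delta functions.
\frac{\delta(x + 1)}{3}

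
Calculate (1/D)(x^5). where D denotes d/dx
\frac{x^{6}}{6}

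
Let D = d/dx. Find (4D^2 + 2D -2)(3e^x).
12 e^{x}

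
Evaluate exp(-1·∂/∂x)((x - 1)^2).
x^{2} - 4 x + 4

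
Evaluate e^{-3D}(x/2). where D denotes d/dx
\frac{x}{2} - \frac{3}{2}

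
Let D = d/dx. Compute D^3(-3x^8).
- 1008 x^{5}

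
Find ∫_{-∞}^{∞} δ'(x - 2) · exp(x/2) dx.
- \frac{e}{2}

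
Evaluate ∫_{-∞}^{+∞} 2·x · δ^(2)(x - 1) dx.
0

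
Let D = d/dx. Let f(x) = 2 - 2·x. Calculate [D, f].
-2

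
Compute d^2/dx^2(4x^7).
168 x^{5}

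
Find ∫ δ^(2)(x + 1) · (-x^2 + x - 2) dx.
-2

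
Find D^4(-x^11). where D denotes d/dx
- 7920 x^{7}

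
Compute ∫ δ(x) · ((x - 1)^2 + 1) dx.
2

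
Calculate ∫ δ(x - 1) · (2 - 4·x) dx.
-2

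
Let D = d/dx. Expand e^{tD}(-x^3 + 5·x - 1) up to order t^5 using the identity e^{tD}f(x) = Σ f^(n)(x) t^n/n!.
- t^{3} - 3 t^{2} x - t \left(3 x^{2} - 5\right) - x^{3} + 5 x - 1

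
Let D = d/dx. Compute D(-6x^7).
- 42 x^{6}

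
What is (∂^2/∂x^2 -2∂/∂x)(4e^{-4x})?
96 e^{- 4 x}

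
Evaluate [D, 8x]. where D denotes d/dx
8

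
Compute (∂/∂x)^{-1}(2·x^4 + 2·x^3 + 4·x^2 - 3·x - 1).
\frac{2 x^{5}}{5} + \frac{x^{4}}{2} + \frac{4 x^{3}}{3} - \frac{3 x^{2}}{2} - x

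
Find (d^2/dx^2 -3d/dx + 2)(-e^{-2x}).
- 12 e^{- 2 x}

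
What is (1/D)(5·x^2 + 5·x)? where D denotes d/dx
\frac{5 x^{3}}{3} + \frac{5 x^{2}}{2}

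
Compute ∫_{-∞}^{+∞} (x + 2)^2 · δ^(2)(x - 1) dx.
2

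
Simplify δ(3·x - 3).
\frac{\delta(x - 1)}{3}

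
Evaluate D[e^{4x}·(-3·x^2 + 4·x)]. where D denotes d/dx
\left(- 12 x^{2} + 10 x + 4\right) e^{4 x}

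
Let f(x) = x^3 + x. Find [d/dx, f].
3 x^{2} + 1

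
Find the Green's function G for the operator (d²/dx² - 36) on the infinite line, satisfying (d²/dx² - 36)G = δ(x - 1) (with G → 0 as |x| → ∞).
-\frac{e^{-6|x - 1|}}{12}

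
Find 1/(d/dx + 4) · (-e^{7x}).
- \frac{e^{7 x}}{11}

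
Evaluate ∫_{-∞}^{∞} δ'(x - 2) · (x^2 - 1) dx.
-4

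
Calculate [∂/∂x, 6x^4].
24 x^{3}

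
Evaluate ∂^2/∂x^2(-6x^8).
- 336 x^{6}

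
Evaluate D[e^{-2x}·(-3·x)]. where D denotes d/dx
3 \left(2 x - 1\right) e^{- 2 x}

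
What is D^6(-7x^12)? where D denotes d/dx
- 4656960 x^{6}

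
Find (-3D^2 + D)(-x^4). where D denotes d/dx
4 x^{2} \left(9 - x\right)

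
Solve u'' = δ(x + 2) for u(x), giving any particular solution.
\frac{|x + 2|}{2}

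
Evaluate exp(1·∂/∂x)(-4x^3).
- 4 x^{3} - 12 x^{2} - 12 x - 4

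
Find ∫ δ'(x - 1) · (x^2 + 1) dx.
-2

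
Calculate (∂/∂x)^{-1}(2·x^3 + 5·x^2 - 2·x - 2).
\frac{x^{4}}{2} + \frac{5 x^{3}}{3} - x^{2} - 2 x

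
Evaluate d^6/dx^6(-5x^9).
- 302400 x^{3}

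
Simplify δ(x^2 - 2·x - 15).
\frac{\delta(x + 3) + \delta(x - 5)}{8}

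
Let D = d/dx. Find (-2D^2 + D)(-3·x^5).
15 x^{3} \left(8 - x\right)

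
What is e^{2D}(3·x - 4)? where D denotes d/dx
3 x + 2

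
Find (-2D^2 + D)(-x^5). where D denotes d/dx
5 x^{3} \left(8 - x\right)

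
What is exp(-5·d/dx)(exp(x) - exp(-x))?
- e^{5 - x} + e^{x - 5}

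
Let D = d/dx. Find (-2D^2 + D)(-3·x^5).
15 x^{3} \left(8 - x\right)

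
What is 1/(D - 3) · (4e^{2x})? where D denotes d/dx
- 4 e^{2 x}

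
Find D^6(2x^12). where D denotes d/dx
1330560 x^{6}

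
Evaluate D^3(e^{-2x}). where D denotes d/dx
- 8 e^{- 2 x}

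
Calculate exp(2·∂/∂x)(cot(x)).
\cot{\left(x + 2 \right)}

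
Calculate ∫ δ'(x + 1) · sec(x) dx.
\tan{\left(1 \right)} \sec{\left(1 \right)}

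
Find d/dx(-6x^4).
- 24 x^{3}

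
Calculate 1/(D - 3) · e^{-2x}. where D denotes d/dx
- \frac{e^{- 2 x}}{5}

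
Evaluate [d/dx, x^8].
8 x^{7}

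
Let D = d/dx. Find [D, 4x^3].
12 x^{2}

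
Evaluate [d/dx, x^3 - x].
3 x^{2} - 1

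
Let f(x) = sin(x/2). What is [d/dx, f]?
\frac{\cos{\left(\frac{x}{2} \right)}}{2}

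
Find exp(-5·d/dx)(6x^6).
6 x^{6} - 180 x^{5} + 2250 x^{4} - 15000 x^{3} + 56250 x^{2} - 112500 x + 93750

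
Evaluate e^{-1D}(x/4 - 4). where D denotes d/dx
\frac{x}{4} - \frac{17}{4}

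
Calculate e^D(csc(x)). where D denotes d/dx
\csc{\left(x + 1 \right)}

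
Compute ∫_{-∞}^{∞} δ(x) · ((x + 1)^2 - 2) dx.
-1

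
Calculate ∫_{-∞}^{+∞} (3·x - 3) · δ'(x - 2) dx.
-3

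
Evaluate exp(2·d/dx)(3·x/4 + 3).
\frac{3 x}{4} + \frac{9}{2}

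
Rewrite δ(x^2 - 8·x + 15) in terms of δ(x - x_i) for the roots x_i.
\frac{\delta(x - 3) + \delta(x - 5)}{2}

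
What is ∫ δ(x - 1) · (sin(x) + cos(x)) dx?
\cos{\left(1 \right)} + \sin{\left(1 \right)}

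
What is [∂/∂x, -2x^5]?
- 10 x^{4}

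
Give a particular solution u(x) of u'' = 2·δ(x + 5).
|x + 5|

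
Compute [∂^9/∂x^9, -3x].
-27\frac{d^{8}}{dx^{8}}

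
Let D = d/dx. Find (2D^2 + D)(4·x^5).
20 x^{3} \left(x + 8\right)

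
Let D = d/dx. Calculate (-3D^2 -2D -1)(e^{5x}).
- 86 e^{5 x}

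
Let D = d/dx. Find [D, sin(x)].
\cos{\left(x \right)}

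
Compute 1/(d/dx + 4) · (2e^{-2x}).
e^{- 2 x}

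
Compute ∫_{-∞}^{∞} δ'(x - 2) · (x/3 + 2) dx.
- \frac{1}{3}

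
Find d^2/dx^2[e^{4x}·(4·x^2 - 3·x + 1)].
16 x \left(4 x + 1\right) e^{4 x}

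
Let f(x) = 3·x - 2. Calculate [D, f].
3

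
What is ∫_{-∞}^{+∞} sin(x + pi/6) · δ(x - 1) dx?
\sin{\left(\frac{\pi}{6} + 1 \right)}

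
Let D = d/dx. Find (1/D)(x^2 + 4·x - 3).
\frac{x^{3}}{3} + 2 x^{2} - 3 x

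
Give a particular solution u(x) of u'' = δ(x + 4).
\frac{|x + 4|}{2}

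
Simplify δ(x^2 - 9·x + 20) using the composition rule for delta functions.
\frac{\delta(x - 4) + \delta(x - 5)}{1}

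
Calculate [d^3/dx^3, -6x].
-18\frac{d^{2}}{dx^{2}}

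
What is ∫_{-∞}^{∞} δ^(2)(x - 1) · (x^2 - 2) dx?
2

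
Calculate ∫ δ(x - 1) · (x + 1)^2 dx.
4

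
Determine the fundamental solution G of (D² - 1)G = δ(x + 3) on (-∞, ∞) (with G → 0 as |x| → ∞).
-\frac{e^{-|x + 3|}}{2}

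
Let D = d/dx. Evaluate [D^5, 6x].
30D^{4}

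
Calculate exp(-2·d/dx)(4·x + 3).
4 x - 5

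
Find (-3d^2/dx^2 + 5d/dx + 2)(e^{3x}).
- 10 e^{3 x}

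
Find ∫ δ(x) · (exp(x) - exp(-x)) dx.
0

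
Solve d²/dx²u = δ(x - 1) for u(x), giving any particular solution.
\frac{|x - 1|}{2}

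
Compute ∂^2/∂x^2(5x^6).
150 x^{4}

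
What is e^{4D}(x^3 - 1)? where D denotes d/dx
x^{3} + 12 x^{2} + 48 x + 63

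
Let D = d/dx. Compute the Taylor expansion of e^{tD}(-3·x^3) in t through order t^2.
3 x \left(- 3 t^{2} - 3 t x - x^{2}\right)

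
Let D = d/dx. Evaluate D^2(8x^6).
240 x^{4}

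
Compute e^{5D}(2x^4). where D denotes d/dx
2 x^{4} + 40 x^{3} + 300 x^{2} + 1000 x + 1250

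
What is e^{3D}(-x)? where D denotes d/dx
- x - 3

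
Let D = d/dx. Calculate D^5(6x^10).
181440 x^{5}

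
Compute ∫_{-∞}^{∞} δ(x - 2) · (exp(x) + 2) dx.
2 + e^{2}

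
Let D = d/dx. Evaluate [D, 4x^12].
48 x^{11}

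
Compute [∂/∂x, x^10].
10 x^{9}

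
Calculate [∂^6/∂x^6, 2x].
12\frac{d^{5}}{dx^{5}}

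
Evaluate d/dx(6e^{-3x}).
- 18 e^{- 3 x}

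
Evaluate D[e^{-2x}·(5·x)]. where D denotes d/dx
5 \left(1 - 2 x\right) e^{- 2 x}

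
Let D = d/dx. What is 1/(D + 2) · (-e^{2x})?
- \frac{e^{2 x}}{4}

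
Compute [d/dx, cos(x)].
- \sin{\left(x \right)}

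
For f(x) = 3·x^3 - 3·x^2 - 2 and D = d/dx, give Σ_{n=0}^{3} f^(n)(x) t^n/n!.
3 t^{3} + t^{2} \left(9 x - 3\right) + 3 t x \left(3 x - 2\right) + 3 x^{3} - 3 x^{2} - 2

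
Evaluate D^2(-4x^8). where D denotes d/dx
- 224 x^{6}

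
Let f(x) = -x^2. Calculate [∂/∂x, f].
- 2 x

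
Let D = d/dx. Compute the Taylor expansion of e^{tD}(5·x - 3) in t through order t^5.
5 t + 5 x - 3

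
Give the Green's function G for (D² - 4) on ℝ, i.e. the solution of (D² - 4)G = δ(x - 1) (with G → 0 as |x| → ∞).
-\frac{e^{-2|x - 1|}}{4}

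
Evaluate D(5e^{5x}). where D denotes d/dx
25 e^{5 x}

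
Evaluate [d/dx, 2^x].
2^{x} \log{\left(2 \right)}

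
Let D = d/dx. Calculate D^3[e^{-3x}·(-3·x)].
81 \left(x - 1\right) e^{- 3 x}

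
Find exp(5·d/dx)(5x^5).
5 x^{5} + 125 x^{4} + 1250 x^{3} + 6250 x^{2} + 15625 x + 15625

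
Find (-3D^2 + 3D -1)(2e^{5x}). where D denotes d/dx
- 122 e^{5 x}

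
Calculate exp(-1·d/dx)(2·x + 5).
2 x + 3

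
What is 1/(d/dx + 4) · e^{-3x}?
e^{- 3 x}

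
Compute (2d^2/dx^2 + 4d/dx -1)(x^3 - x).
- x^{3} + 12 x^{2} + 13 x - 4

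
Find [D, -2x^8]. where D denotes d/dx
- 16 x^{7}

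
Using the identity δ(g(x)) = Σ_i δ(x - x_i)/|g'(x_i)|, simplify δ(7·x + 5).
\frac{\delta(x + 5/7)}{7}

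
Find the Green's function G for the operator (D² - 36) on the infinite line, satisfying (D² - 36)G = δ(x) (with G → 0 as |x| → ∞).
-\frac{e^{-6|x|}}{12}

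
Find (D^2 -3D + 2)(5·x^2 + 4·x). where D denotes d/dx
10 x^{2} - 22 x - 2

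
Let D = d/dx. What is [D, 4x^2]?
8 x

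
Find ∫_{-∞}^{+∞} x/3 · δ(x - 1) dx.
\frac{1}{3}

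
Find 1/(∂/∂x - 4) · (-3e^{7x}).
- e^{7 x}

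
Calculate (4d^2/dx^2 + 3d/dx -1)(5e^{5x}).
570 e^{5 x}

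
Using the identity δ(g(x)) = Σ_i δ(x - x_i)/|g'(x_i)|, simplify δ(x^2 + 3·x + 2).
\frac{\delta(x + 1) + \delta(x + 2)}{1}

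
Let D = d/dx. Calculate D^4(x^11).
7920 x^{7}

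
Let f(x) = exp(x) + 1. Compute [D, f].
e^{x}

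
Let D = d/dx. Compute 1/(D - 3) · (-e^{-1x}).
\frac{e^{- x}}{4}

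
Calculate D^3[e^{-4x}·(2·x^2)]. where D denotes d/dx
16 \left(- 8 x^{2} + 12 x - 3\right) e^{- 4 x}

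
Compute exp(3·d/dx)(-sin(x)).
- \sin{\left(x + 3 \right)}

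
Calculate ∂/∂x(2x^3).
6 x^{2}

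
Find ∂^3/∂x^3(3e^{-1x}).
- 3 e^{- x}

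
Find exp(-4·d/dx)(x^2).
x^{2} - 8 x + 16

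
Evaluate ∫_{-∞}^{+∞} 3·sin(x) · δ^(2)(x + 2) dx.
3 \sin{\left(2 \right)}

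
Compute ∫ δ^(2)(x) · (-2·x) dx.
0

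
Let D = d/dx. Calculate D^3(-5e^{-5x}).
625 e^{- 5 x}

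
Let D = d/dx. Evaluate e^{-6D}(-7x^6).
- 7 x^{6} + 252 x^{5} - 3780 x^{4} + 30240 x^{3} - 136080 x^{2} + 326592 x - 326592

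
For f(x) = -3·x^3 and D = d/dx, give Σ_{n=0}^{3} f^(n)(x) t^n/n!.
- 3 t^{3} - 9 t^{2} x - 9 t x^{2} - 3 x^{3}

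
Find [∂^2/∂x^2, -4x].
-8\frac{d}{dx}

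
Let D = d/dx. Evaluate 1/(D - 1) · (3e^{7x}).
\frac{e^{7 x}}{2}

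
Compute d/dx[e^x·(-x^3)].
x^{2} \left(- x - 3\right) e^{x}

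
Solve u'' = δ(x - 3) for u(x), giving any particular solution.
\frac{|x - 3|}{2}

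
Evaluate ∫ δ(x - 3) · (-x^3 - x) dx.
-30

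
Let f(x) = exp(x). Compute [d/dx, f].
e^{x}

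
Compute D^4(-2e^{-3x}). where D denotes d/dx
- 162 e^{- 3 x}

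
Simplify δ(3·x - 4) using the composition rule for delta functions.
\frac{\delta(x - 4/3)}{3}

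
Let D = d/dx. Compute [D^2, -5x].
-10D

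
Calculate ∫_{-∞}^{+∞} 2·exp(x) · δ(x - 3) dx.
2 e^{3}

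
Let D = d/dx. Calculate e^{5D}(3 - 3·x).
- 3 x - 12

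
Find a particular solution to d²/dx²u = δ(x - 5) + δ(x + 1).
\frac{|x - 5|}{2} + \frac{|x + 1|}{2}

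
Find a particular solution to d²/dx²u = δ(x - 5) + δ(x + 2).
\frac{|x - 5|}{2} + \frac{|x + 2|}{2}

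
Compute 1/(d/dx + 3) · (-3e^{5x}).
- \frac{3 e^{5 x}}{8}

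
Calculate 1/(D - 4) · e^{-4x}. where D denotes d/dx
- \frac{e^{- 4 x}}{8}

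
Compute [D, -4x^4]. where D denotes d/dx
- 16 x^{3}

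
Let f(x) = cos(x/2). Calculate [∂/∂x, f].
- \frac{\sin{\left(\frac{x}{2} \right)}}{2}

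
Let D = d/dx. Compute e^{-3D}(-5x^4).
- 5 x^{4} + 60 x^{3} - 270 x^{2} + 540 x - 405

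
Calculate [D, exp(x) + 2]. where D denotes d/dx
e^{x}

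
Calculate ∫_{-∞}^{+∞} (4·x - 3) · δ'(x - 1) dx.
-4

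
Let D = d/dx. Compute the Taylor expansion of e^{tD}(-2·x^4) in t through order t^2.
2 x^{2} \left(- 6 t^{2} - 4 t x - x^{2}\right)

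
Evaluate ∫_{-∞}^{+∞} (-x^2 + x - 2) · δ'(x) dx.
-1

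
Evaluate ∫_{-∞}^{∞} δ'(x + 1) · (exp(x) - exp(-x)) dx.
- 2 \cosh{\left(1 \right)}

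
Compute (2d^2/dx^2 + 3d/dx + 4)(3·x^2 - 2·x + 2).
12 x^{2} + 10 x + 14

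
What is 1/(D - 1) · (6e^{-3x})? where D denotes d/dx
- \frac{3 e^{- 3 x}}{2}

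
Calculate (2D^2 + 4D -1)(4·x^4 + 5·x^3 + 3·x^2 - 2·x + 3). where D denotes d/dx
- 4 x^{4} + 59 x^{3} + 153 x^{2} + 86 x + 1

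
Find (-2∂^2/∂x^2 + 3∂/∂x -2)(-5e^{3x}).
55 e^{3 x}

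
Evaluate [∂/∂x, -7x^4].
- 28 x^{3}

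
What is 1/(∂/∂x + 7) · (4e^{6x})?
\frac{4 e^{6 x}}{13}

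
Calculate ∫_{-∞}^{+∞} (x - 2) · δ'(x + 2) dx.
-1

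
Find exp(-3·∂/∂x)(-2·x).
6 - 2 x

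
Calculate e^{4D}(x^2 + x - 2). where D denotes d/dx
x^{2} + 9 x + 18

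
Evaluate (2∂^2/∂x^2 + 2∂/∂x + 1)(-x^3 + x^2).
- x^{3} - 5 x^{2} - 8 x + 4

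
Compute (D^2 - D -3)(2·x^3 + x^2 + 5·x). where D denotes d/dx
- 6 x^{3} - 9 x^{2} - 5 x - 3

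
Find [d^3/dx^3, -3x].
-9\frac{d^{2}}{dx^{2}}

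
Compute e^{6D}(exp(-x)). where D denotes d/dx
e^{- x - 6}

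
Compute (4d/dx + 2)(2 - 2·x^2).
- 4 x^{2} - 16 x + 4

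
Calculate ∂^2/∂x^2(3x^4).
36 x^{2}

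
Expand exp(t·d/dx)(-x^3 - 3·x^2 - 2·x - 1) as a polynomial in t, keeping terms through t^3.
- t^{3} - 3 t^{2} \left(x + 1\right) - t \left(3 x^{2} + 6 x + 2\right) - x^{3} - 3 x^{2} - 2 x - 1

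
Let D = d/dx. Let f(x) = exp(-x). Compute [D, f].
- e^{- x}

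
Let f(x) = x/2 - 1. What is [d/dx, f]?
\frac{1}{2}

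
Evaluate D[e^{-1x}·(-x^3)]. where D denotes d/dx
x^{2} \left(x - 3\right) e^{- x}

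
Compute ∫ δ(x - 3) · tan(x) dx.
\tan{\left(3 \right)}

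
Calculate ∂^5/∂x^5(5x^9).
75600 x^{4}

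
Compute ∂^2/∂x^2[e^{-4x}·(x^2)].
2 \left(8 x^{2} - 8 x + 1\right) e^{- 4 x}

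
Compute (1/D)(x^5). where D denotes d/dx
\frac{x^{6}}{6}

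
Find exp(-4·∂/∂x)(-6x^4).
- 6 x^{4} + 96 x^{3} - 576 x^{2} + 1536 x - 1536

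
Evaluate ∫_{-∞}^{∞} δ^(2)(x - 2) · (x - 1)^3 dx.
6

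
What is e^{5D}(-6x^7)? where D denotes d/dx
- 6 x^{7} - 210 x^{6} - 3150 x^{5} - 26250 x^{4} - 131250 x^{3} - 393750 x^{2} - 656250 x - 468750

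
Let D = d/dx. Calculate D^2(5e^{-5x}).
125 e^{- 5 x}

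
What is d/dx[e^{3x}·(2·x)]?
\left(6 x + 2\right) e^{3 x}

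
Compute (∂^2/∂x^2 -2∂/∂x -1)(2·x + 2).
- 2 x - 6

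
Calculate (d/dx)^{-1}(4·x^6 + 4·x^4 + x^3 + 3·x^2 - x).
\frac{4 x^{7}}{7} + \frac{4 x^{5}}{5} + \frac{x^{4}}{4} + x^{3} - \frac{x^{2}}{2}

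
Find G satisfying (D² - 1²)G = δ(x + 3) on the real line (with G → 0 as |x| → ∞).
-\frac{e^{-|x + 3|}}{2}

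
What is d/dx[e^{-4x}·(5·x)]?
5 \left(1 - 4 x\right) e^{- 4 x}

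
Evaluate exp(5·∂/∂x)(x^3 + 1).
x^{3} + 15 x^{2} + 75 x + 126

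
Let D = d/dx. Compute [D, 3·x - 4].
3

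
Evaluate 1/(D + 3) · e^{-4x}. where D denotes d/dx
- e^{- 4 x}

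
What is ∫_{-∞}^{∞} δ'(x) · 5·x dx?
-5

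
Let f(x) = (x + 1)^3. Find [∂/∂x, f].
3 \left(x + 1\right)^{2}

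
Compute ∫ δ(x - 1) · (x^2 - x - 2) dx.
-2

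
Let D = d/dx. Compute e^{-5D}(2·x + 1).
2 x - 9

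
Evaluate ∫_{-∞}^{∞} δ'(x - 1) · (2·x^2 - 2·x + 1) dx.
-2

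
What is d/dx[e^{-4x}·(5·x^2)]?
10 x \left(1 - 2 x\right) e^{- 4 x}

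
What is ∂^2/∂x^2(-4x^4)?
- 48 x^{2}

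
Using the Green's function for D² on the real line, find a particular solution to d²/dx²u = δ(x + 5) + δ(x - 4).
\frac{|x + 5|}{2} + \frac{|x - 4|}{2}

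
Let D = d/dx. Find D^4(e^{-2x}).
16 e^{- 2 x}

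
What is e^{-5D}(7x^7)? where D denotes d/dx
7 x^{7} - 245 x^{6} + 3675 x^{5} - 30625 x^{4} + 153125 x^{3} - 459375 x^{2} + 765625 x - 546875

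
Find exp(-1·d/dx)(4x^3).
4 x^{3} - 12 x^{2} + 12 x - 4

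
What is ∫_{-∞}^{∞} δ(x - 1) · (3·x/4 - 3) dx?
- \frac{9}{4}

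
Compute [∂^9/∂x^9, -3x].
-27\frac{d^{8}}{dx^{8}}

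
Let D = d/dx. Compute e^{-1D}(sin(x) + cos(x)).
\sqrt{2} \cos{\left(- x + \frac{\pi}{4} + 1 \right)}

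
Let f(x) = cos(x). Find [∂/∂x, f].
- \sin{\left(x \right)}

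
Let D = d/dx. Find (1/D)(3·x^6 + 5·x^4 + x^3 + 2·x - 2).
\frac{3 x^{7}}{7} + x^{5} + \frac{x^{4}}{4} + x^{2} - 2 x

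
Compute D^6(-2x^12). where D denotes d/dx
- 1330560 x^{6}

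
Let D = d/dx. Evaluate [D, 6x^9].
54 x^{8}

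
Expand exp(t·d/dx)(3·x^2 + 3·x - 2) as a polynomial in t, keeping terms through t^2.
3 t^{2} + 3 t \left(2 x + 1\right) + 3 x^{2} + 3 x - 2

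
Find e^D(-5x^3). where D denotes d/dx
- 5 x^{3} - 15 x^{2} - 15 x - 5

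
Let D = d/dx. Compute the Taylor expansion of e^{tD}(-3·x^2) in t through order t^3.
- 3 t^{2} - 6 t x - 3 x^{2}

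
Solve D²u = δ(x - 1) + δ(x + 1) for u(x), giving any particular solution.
\frac{|x - 1|}{2} + \frac{|x + 1|}{2}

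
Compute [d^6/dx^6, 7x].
42\frac{d^{5}}{dx^{5}}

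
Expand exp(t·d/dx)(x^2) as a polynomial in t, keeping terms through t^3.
t^{2} + 2 t x + x^{2}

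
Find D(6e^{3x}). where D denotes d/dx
18 e^{3 x}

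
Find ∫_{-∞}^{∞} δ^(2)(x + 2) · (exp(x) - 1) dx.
e^{-2}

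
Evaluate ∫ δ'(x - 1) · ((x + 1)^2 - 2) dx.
-4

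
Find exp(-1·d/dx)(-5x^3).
- 5 x^{3} + 15 x^{2} - 15 x + 5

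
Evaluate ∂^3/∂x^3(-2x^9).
- 1008 x^{6}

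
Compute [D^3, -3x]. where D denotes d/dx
-9D^{2}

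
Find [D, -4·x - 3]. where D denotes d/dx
-4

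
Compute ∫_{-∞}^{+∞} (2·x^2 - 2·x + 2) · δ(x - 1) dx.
2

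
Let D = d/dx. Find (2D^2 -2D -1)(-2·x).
2 x + 4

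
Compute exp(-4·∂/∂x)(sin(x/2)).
\sin{\left(\frac{x}{2} - 2 \right)}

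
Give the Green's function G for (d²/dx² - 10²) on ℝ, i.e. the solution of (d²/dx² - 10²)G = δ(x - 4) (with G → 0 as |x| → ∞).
-\frac{e^{-10|x - 4|}}{20}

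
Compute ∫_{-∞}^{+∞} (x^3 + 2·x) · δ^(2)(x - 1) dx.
6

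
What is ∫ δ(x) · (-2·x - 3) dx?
-3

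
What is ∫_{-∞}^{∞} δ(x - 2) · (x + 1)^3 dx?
27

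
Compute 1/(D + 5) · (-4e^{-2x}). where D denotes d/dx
- \frac{4 e^{- 2 x}}{3}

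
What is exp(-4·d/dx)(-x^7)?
- x^{7} + 28 x^{6} - 336 x^{5} + 2240 x^{4} - 8960 x^{3} + 21504 x^{2} - 28672 x + 16384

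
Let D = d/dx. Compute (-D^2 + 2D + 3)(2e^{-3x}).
- 24 e^{- 3 x}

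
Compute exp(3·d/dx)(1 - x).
- x - 2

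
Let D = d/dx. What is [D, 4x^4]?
16 x^{3}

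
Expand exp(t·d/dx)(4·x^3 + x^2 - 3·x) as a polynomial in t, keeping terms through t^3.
4 t^{3} + t^{2} \left(12 x + 1\right) + t \left(12 x^{2} + 2 x - 3\right) + 4 x^{3} + x^{2} - 3 x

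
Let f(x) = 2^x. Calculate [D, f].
2^{x} \log{\left(2 \right)}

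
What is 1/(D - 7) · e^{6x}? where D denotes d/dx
- e^{6 x}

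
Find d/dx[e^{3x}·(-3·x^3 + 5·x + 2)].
\left(- 9 x^{3} - 9 x^{2} + 15 x + 11\right) e^{3 x}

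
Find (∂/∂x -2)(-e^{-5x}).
7 e^{- 5 x}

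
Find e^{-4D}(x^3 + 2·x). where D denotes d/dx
x^{3} - 12 x^{2} + 50 x - 72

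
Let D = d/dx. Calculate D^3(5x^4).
120 x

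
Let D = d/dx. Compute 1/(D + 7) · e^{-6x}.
e^{- 6 x}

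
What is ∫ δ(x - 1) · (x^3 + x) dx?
2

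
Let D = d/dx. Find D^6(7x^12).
4656960 x^{6}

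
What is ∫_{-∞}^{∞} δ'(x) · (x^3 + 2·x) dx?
-2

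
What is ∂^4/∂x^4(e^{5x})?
625 e^{5 x}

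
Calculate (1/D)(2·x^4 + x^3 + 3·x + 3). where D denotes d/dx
\frac{2 x^{5}}{5} + \frac{x^{4}}{4} + \frac{3 x^{2}}{2} + 3 x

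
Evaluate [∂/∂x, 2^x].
2^{x} \log{\left(2 \right)}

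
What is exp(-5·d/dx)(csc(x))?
\csc{\left(x - 5 \right)}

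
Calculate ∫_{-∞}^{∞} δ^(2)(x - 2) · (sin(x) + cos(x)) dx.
- \sin{\left(2 \right)} - \cos{\left(2 \right)}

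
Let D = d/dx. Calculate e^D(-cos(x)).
- \cos{\left(x + 1 \right)}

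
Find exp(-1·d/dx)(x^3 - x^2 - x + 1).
x \left(x^{2} - 4 x + 4\right)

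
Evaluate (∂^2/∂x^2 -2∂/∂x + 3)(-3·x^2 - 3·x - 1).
- 9 x^{2} + 3 x - 3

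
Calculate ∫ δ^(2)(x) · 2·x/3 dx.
0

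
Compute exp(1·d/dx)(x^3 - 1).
x \left(x^{2} + 3 x + 3\right)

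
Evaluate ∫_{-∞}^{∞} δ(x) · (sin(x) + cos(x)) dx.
1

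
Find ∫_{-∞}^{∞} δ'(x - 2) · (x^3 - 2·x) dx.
-10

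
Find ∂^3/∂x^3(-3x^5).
- 180 x^{2}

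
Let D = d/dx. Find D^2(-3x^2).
-6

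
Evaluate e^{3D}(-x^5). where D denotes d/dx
- x^{5} - 15 x^{4} - 90 x^{3} - 270 x^{2} - 405 x - 243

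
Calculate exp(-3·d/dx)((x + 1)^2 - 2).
x^{2} - 4 x + 2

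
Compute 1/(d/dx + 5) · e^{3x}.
\frac{e^{3 x}}{8}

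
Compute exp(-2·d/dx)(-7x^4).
- 7 x^{4} + 56 x^{3} - 168 x^{2} + 224 x - 112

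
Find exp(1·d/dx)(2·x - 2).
2 x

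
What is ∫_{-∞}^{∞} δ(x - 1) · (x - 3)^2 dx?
4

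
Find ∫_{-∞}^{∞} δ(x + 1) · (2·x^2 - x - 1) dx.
2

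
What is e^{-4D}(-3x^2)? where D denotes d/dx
- 3 x^{2} + 24 x - 48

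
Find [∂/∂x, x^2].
2 x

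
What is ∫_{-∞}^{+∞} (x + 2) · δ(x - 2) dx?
4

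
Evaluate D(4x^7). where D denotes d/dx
28 x^{6}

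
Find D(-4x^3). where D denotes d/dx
- 12 x^{2}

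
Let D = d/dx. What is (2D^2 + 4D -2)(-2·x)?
4 x - 8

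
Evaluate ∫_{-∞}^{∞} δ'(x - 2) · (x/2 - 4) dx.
- \frac{1}{2}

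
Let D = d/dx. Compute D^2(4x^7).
168 x^{5}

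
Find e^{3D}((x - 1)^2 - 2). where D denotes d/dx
x^{2} + 4 x + 2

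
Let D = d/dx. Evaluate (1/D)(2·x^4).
\frac{2 x^{5}}{5}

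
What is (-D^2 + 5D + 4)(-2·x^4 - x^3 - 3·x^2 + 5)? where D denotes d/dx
- 8 x^{4} - 44 x^{3} - 3 x^{2} - 24 x + 26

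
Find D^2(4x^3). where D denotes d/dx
24 x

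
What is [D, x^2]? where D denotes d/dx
2 x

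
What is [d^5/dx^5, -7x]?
-35\frac{d^{4}}{dx^{4}}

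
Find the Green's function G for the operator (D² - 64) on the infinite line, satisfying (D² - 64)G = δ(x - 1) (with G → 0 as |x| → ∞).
-\frac{e^{-8|x - 1|}}{16}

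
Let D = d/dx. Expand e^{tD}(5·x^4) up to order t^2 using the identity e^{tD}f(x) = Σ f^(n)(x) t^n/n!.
5 x^{2} \left(6 t^{2} + 4 t x + x^{2}\right)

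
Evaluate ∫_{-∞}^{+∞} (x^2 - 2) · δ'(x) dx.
0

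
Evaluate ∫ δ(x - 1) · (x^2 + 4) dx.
5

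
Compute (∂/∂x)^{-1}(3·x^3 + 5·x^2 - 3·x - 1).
\frac{3 x^{4}}{4} + \frac{5 x^{3}}{3} - \frac{3 x^{2}}{2} - x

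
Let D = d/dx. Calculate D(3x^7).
21 x^{6}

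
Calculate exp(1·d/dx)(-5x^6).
- 5 x^{6} - 30 x^{5} - 75 x^{4} - 100 x^{3} - 75 x^{2} - 30 x - 5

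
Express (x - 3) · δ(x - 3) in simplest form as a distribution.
0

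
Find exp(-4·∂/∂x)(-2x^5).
- 2 x^{5} + 40 x^{4} - 320 x^{3} + 1280 x^{2} - 2560 x + 2048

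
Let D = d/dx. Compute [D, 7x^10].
70 x^{9}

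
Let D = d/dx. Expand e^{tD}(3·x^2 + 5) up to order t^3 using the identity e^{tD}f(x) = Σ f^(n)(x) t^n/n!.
3 t^{2} + 6 t x + 3 x^{2} + 5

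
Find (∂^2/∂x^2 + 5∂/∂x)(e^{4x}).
36 e^{4 x}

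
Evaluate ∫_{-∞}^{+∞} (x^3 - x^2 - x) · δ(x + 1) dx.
-1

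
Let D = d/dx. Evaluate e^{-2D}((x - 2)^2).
x^{2} - 8 x + 16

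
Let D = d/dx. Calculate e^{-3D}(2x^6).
2 x^{6} - 36 x^{5} + 270 x^{4} - 1080 x^{3} + 2430 x^{2} - 2916 x + 1458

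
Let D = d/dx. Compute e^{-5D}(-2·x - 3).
7 - 2 x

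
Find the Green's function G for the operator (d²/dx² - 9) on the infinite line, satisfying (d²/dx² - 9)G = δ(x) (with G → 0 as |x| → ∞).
-\frac{e^{-3|x|}}{6}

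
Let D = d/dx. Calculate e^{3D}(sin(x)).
\sin{\left(x + 3 \right)}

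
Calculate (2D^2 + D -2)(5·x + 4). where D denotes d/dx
- 10 x - 3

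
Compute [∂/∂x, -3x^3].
- 9 x^{2}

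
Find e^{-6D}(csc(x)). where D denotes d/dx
\csc{\left(x - 6 \right)}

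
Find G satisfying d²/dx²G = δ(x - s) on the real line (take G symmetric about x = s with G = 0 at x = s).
\frac{|x - s|}{2}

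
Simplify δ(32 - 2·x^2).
\frac{\delta(x - 4) + \delta(x + 4)}{16}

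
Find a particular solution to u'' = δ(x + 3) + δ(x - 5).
\frac{|x + 3|}{2} + \frac{|x - 5|}{2}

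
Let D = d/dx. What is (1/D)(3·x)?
\frac{3 x^{2}}{2}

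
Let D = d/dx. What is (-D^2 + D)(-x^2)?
2 - 2 x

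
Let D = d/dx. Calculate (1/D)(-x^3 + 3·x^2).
- \frac{x^{4}}{4} + x^{3}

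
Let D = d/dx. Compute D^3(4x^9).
2016 x^{6}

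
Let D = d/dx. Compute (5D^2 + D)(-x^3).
3 x \left(- x - 10\right)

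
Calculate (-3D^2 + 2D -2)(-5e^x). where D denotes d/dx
15 e^{x}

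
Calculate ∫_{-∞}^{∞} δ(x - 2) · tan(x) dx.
\tan{\left(2 \right)}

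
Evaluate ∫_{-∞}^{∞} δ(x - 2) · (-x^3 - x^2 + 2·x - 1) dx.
-9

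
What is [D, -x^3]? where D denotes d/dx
- 3 x^{2}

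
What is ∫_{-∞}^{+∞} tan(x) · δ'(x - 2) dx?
- \frac{1}{\cos^{2}{\left(2 \right)}}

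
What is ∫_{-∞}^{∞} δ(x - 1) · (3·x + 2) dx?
5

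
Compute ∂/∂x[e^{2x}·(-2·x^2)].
4 x \left(- x - 1\right) e^{2 x}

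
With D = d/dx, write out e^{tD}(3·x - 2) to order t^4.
3 t + 3 x - 2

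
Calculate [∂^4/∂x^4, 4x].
16\frac{d^{3}}{dx^{3}}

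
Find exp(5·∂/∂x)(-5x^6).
- 5 x^{6} - 150 x^{5} - 1875 x^{4} - 12500 x^{3} - 46875 x^{2} - 93750 x - 78125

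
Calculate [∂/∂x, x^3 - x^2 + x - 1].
3 x^{2} - 2 x + 1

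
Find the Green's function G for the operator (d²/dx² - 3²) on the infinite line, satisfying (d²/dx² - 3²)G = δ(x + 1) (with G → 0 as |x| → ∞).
-\frac{e^{-3|x + 1|}}{6}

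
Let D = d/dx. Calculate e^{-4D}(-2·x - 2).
6 - 2 x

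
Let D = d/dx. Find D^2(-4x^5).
- 80 x^{3}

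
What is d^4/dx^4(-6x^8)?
- 10080 x^{4}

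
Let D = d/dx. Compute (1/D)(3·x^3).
\frac{3 x^{4}}{4}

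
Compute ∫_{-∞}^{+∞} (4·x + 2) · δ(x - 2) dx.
10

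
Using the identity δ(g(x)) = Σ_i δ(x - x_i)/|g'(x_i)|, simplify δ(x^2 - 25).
\frac{\delta(x - 5) + \delta(x + 5)}{10}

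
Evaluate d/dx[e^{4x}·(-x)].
\left(- 4 x - 1\right) e^{4 x}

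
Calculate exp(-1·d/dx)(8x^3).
8 x^{3} - 24 x^{2} + 24 x - 8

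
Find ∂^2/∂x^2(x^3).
6 x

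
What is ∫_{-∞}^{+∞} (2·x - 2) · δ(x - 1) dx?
0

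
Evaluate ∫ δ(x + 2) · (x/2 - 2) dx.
-3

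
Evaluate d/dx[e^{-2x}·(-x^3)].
x^{2} \left(2 x - 3\right) e^{- 2 x}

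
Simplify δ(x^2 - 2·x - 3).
\frac{\delta(x + 1) + \delta(x - 3)}{4}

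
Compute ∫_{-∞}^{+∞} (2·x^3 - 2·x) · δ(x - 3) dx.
48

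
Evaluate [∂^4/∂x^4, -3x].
-12\frac{d^{3}}{dx^{3}}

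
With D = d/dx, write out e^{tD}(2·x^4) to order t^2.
2 x^{2} \left(6 t^{2} + 4 t x + x^{2}\right)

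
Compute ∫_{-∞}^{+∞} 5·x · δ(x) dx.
0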